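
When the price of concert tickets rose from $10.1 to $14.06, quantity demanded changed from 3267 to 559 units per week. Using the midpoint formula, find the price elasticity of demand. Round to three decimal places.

-4.318

%ΔQ = (559 − 3267)/[(3267 + 559)/2] = -2708/1913 ≈ -1.4156.
%Δp = (14.06 − 10.1)/[(10.1 + 14.06)/2] = 3.96/12.08 ≈ 0.3278.
Arc elasticity E = %ΔQ/%Δp ≈ -1.4156/0.3278 ≈ -4.318.
|E| > 1: demand is elastic over this range.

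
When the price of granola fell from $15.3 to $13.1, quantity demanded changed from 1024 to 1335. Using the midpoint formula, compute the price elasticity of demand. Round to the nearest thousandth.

%ΔQ = (1335 − 1024)/[(1024 + 1335)/2] = 311/1179.5 ≈ 0.2637.
%Δp = (13.1 − 15.3)/[(15.3 + 13.1)/2] = -2.2/14.2 ≈ -0.1549.
Arc elasticity E = %ΔQ/%Δp ≈ 0.2637/-0.1549 ≈ -1.702.
|E| > 1: demand is elastic over this range.

-1.702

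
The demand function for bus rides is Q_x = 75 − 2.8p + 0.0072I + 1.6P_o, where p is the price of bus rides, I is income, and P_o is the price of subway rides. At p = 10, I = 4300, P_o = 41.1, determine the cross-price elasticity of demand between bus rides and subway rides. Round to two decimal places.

0.46

Q_x = 75 − 2.8(10) + 0.0072(4300) + 1.6(41.1) = 75 − 28 + 30.96 + 65.76 = 143.72.
∂Q_x/∂P_o = +1.6, so E_xy = 1.6·(41.1/143.72) ≈ 0.46.
E_xy > 0: the goods are substitutes.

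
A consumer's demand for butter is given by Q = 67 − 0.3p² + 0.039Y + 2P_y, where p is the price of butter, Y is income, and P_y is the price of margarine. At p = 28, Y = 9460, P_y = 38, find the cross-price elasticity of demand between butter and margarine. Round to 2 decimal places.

0.27

First evaluate Q: 67 − 0.3(28)² + 0.039(9460) + 2(38) = 67 − 235.2 + 368.94 + 76 = 276.74.
∂Q/∂P_y = +2, so E_xy = 2·(38/276.74) ≈ 0.27.
E_xy > 0: the goods are substitutes.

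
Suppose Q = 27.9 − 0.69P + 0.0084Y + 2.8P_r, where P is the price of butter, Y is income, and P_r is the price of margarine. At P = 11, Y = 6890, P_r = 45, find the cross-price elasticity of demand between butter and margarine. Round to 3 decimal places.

0.617

First evaluate Q: 27.9 − 0.69(11) + 0.0084(6890) + 2.8(45) = 27.9 − 7.59 + 57.876 + 126 = 204.186.
∂Q/∂P_r = +2.8, so E_xy = 2.8·(45/204.186) ≈ 0.617.
E_xy > 0: the goods are substitutes.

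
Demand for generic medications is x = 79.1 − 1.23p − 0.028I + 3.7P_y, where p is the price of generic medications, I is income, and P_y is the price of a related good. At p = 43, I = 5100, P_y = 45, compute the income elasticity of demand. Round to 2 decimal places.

Evaluating quantity at (p, I, P_y) gives x = 79.1 − 1.23(43) − 0.028(5100) + 3.7(45) = 79.1 − 52.89 − 142.8 + 166.5 = 49.91.
∂x/∂I = −0.028, so E_I = -0.028·(5100/49.91) ≈ -2.86.
E_I < 0: inferior good.

-2.86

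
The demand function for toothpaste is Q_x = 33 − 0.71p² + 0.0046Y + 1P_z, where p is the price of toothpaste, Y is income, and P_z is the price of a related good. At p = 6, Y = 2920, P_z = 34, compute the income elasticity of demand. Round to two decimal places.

0.24

Q_x = 33 − 0.71(6)² + 0.0046(2920) + 1(34) = 33 − 25.56 + 13.432 + 34 = 54.872.
∂Q_x/∂Y = +0.0046, so E_I = 0.0046·(2920/54.872) ≈ 0.24.
E_I ∈ (0,1): normal good (necessity).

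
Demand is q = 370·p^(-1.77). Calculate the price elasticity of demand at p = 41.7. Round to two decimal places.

For a Cobb–Douglas (constant-elasticity) form q = A·p^α·…, the elasticity with respect to p equals the exponent α at every point.
Here the exponent on p is -1.77, so the price elasticity of demand is -1.77.

-1.77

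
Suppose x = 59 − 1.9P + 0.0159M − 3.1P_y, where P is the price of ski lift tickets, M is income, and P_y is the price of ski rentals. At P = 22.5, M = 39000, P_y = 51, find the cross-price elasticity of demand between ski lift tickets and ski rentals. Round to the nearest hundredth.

-0.33

First evaluate x: 59 − 1.9(22.5) + 0.0159(39000) − 3.1(51) = 59 − 42.75 + 620.1 − 158.1 = 478.25.
∂x/∂P_y = −3.1, so E_xy = -3.1·(51/478.25) ≈ -0.33.
E_xy < 0: the goods are complements.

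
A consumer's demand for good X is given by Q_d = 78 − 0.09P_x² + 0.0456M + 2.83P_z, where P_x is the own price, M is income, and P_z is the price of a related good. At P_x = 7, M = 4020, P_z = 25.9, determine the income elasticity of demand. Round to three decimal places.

Q_d = 78 − 0.09(7)² + 0.0456(4020) + 2.83(25.9) = 78 − 4.41 + 183.312 + 73.297 = 330.199.
∂Q_d/∂M = +0.0456, so E_I = 0.0456·(4020/330.199) ≈ 0.555.
E_I ∈ (0,1): normal good (necessity).

0.555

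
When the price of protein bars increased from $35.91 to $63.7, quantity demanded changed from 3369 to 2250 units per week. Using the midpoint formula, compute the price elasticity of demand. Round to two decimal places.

%Δq = (2250 − 3369)/[(3369 + 2250)/2] = -1119/2809.5 ≈ -0.3983.
%Δp = (63.7 − 35.91)/[(35.91 + 63.7)/2] = 27.79/49.805 ≈ 0.5580.
Arc elasticity E = %Δq/%Δp ≈ -0.3983/0.5580 ≈ -0.71.
|E| < 1: demand is inelastic over this range.

-0.71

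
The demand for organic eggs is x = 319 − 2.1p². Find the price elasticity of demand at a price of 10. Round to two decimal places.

At p = 10, x = 109.
dx/dp = −2·2.1·p = −42.
Point elasticity E = (dx/dp)·(p/x) = -42 × 10/109 ≈ -3.85.
|E| > 1, so demand is elastic at this price.

-3.85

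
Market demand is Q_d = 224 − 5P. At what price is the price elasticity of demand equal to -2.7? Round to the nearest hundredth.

32.69

Set −bP/(a − bP) = −2.7 ⇒ bP = 2.7(a − bP) ⇒ bP(1+2.7) = 2.7·a.
P = 2.7·224/(5·3.7) ≈ 32.69.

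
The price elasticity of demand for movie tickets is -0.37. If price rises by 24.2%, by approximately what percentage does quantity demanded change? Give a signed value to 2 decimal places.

%ΔQ ≈ E × %ΔP = (-0.37) × (24.2%) ≈ -8.95%.

-8.95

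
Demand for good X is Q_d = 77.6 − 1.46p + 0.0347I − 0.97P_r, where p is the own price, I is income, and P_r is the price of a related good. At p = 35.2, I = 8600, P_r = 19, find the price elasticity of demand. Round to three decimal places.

At the given point, Q_d = 77.6 − 1.46(35.2) + 0.0347(8600) − 0.97(19) = 77.6 − 51.392 + 298.42 − 18.43 = 306.198.
∂Q_d/∂p = −1.46, so E_p = (−1.46)·(35.2/306.198) ≈ -0.168.
|E_p| < 1: demand is inelastic.

-0.168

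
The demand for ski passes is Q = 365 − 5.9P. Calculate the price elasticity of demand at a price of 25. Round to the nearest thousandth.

-0.678

At P = 25, Q = 217.5.
dQ/dP = −5.9.
Point elasticity E = (dQ/dP)·(P/Q) = -5.9 × 25/217.5 ≈ -0.678.
|E| < 1, so demand is inelastic at this price.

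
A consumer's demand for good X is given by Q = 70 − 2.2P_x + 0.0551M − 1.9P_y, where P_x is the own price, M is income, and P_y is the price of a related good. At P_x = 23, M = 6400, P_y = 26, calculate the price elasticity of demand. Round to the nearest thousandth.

At the given point, Q = 70 − 2.2(23) + 0.0551(6400) − 1.9(26) = 70 − 50.6 + 352.64 − 49.4 = 322.64.
∂Q/∂P_x = −2.2, so E_p = (−2.2)·(23/322.64) ≈ -0.157.
|E_p| < 1: demand is inelastic.

-0.157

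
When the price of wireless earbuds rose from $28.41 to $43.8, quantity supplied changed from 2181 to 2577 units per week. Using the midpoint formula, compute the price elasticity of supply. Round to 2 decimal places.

0.39

%Δq = (2577 − 2181)/[(2181 + 2577)/2] = 396/2379 ≈ 0.1665.
%ΔP = (43.8 − 28.41)/[(28.41 + 43.8)/2] = 15.39/36.105 ≈ 0.4263.
Arc elasticity E = %Δq/%ΔP ≈ 0.1665/0.4263 ≈ 0.39.
|E| < 1: supply is inelastic over this range.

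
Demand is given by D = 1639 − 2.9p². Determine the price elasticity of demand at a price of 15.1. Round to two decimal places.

At p = 15.1, D = 977.771.
dD/dp = −2·2.9·p = −87.58.
Point elasticity E = (dD/dp)·(p/D) = -87.58 × 15.1/977.771 ≈ -1.35.
|E| > 1, so demand is elastic at this price.

-1.35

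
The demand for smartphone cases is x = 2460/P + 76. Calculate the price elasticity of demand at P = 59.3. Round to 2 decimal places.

At P = 59.3, x = 117.484.
dx/dP = −2460/P² = −0.6996.
Point elasticity E = (dx/dP)·(P/x) = -0.6996 × 59.3/117.484 ≈ -0.35.
|E| < 1, so demand is inelastic at this price.

-0.35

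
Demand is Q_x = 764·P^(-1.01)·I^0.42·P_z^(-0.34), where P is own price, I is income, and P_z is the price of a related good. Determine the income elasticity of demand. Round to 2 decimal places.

For a Cobb–Douglas (constant-elasticity) form Q_x = A·I^α·…, the elasticity with respect to I equals the exponent α at every point.
Here the exponent on I is 0.42, so the income elasticity of demand is 0.42.

0.42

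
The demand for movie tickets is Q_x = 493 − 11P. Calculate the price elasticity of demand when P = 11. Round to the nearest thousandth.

-0.325

At P = 11, Q_x = 372.
dQ_x/dP = −11.
Point elasticity E = (dQ_x/dP)·(P/Q_x) = -11 × 11/372 ≈ -0.325.
|E| < 1, so demand is inelastic at this price.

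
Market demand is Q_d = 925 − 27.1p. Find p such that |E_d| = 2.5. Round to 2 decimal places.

24.38

Set −bp/(a − bp) = −2.5 ⇒ bp = 2.5(a − bp) ⇒ bp(1+2.5) = 2.5·a.
p = 2.5·925/(27.1·3.5) ≈ 24.38.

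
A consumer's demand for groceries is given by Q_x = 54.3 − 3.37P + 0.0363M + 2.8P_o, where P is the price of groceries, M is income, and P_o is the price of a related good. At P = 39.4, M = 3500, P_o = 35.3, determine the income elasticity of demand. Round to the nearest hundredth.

At the given point, Q_x = 54.3 − 3.37(39.4) + 0.0363(3500) + 2.8(35.3) = 54.3 − 132.778 + 127.05 + 98.84 = 147.412.
∂Q_x/∂M = +0.0363, so E_I = 0.0363·(3500/147.412) ≈ 0.86.
E_I ∈ (0,1): normal good (necessity).

0.86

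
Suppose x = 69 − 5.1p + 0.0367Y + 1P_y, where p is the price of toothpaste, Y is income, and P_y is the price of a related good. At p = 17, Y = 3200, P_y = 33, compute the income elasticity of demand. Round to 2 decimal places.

0.88

Evaluating quantity at (p, Y, P_y) gives x = 69 − 5.1(17) + 0.0367(3200) + 1(33) = 69 − 86.7 + 117.44 + 33 = 132.74.
∂x/∂Y = +0.0367, so E_I = 0.0367·(3200/132.74) ≈ 0.88.
E_I ∈ (0,1): normal good (necessity).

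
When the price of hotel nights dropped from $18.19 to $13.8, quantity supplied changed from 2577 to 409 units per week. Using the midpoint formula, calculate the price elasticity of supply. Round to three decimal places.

5.291

%Δq = (409 − 2577)/[(2577 + 409)/2] = -2168/1493 ≈ -1.4521.
%ΔP = (13.8 − 18.19)/[(18.19 + 13.8)/2] = -4.39/15.995 ≈ -0.2745.
Arc elasticity E = %Δq/%ΔP ≈ -1.4521/-0.2745 ≈ 5.291.
|E| > 1: supply is elastic over this range.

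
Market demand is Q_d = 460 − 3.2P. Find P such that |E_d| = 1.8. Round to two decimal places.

92.41

Set −bP/(a − bP) = −1.8 ⇒ bP = 1.8(a − bP) ⇒ bP(1+1.8) = 1.8·a.
P = 1.8·460/(3.2·2.8) ≈ 92.41.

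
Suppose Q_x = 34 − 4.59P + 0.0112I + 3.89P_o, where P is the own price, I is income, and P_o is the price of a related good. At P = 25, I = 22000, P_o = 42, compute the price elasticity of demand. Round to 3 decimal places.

-0.349

Evaluating quantity at (P, I, P_o) gives Q_x = 34 − 4.59(25) + 0.0112(22000) + 3.89(42) = 34 − 114.75 + 246.4 + 163.38 = 329.03.
∂Q_x/∂P = −4.59, so E_p = (−4.59)·(25/329.03) ≈ -0.349.
|E_p| < 1: demand is inelastic.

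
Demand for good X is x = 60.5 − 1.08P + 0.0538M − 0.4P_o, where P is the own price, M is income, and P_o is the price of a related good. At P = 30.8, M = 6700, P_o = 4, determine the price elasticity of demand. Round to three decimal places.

First evaluate x: 60.5 − 1.08(30.8) + 0.0538(6700) − 0.4(4) = 60.5 − 33.264 + 360.46 − 1.6 = 386.096.
∂x/∂P = −1.08, so E_p = (−1.08)·(30.8/386.096) ≈ -0.086.
|E_p| < 1: demand is inelastic.

-0.086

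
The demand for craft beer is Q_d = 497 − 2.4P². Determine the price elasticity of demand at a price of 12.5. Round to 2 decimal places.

At P = 12.5, Q_d = 122.
dQ_d/dP = −2·2.4·P = −60.
Point elasticity E = (dQ_d/dP)·(P/Q_d) = -60 × 12.5/122 ≈ -6.15.
|E| > 1, so demand is elastic at this price.

-6.15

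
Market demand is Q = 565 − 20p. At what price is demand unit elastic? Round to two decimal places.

14.13

For linear demand Q = a − bp, E = −bp/(a − bp). |E| = 1 ⇒ bp = a − bp ⇒ p = a/(2b).
p = 565/(2·20) ≈ 14.13.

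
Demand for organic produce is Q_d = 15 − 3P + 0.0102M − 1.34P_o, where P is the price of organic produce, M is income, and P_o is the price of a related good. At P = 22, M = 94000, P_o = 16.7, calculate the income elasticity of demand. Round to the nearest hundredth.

1.08

Substituting, Q_d = 15 − 3(22) + 0.0102(94000) − 1.34(16.7) = 15 − 66 + 958.8 − 22.378 = 885.422.
∂Q_d/∂M = +0.0102, so E_I = 0.0102·(94000/885.422) ≈ 1.08.
E_I > 1: normal good (luxury).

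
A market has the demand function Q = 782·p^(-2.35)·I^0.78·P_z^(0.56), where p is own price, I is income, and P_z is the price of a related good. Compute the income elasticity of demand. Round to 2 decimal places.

For a Cobb–Douglas (constant-elasticity) form Q = A·I^α·…, the elasticity with respect to I equals the exponent α at every point.
Here the exponent on I is 0.78, so the income elasticity of demand is 0.78.

0.78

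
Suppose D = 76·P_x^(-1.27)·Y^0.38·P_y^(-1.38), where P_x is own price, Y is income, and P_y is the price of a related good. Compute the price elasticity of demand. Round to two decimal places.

-1.27

For a Cobb–Douglas (constant-elasticity) form D = A·P_x^α·…, the elasticity with respect to P_x equals the exponent α at every point.
Here the exponent on P_x is -1.27, so the price elasticity of demand is -1.27.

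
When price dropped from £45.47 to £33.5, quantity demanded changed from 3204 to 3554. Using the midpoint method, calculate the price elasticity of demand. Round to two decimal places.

%ΔQ = (3554 − 3204)/[(3204 + 3554)/2] = 350/3379 ≈ 0.1036.
%Δp = (33.5 − 45.47)/[(45.47 + 33.5)/2] = -11.97/39.485 ≈ -0.3032.
Arc elasticity E = %ΔQ/%Δp ≈ 0.1036/-0.3032 ≈ -0.34.
|E| < 1: demand is inelastic over this range.

-0.34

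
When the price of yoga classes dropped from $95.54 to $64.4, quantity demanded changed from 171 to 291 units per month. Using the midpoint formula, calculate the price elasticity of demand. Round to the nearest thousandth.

-1.334

%ΔQ = (291 − 171)/[(171 + 291)/2] = 120/231 ≈ 0.5195.
%Δp = (64.4 − 95.54)/[(95.54 + 64.4)/2] = -31.14/79.97 ≈ -0.3894.
Arc elasticity E = %ΔQ/%Δp ≈ 0.5195/-0.3894 ≈ -1.334.
|E| > 1: demand is elastic over this range.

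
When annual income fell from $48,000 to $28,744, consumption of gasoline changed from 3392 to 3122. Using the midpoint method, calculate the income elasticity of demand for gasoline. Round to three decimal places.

0.165

%ΔQ = (3122 − 3392)/[(3392+3122)/2] = -270/3257 ≈ -0.0829.
%ΔY = (28,744 − 48,000)/[(48,000+28,744)/2] = -19256/38372 ≈ -0.5018.
E_I = %ΔQ/%ΔY ≈ 0.165.
E_I ∈ (0,1): normal good (necessity).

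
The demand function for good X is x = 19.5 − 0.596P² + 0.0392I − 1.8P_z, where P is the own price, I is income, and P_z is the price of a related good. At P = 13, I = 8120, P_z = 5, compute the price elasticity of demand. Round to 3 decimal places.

Evaluating quantity at (P, I, P_z) gives x = 19.5 − 0.596(13)² + 0.0392(8120) − 1.8(5) = 19.5 − 100.724 + 318.304 − 9 = 228.08.
∂x/∂P = −2·0.596·P = -15.496, so E_p = -15.496·(13/228.08) ≈ -0.883.
|E_p| < 1: demand is inelastic.

-0.883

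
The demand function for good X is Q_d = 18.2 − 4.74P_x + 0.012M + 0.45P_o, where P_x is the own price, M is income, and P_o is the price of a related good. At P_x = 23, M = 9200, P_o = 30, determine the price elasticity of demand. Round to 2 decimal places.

Substituting, Q_d = 18.2 − 4.74(23) + 0.012(9200) + 0.45(30) = 18.2 − 109.02 + 110.4 + 13.5 = 33.08.
∂Q_d/∂P_x = −4.74, so E_p = (−4.74)·(23/33.08) ≈ -3.30.
|E_p| > 1: demand is elastic.

-3.30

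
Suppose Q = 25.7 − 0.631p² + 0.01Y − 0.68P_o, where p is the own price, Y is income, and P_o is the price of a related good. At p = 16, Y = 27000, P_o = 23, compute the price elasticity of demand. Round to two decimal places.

-2.73

First evaluate Q: 25.7 − 0.631(16)² + 0.01(27000) − 0.68(23) = 25.7 − 161.536 + 270 − 15.64 = 118.524.
∂Q/∂p = −2·0.631·p = -20.192, so E_p = -20.192·(16/118.524) ≈ -2.73.
|E_p| > 1: demand is elastic.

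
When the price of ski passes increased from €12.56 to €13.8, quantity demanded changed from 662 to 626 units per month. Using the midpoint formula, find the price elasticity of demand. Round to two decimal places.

%ΔQ = (626 − 662)/[(662 + 626)/2] = -36/644 ≈ -0.0559.
%ΔP = (13.8 − 12.56)/[(12.56 + 13.8)/2] = 1.24/13.18 ≈ 0.0941.
Arc elasticity E = %ΔQ/%ΔP ≈ -0.0559/0.0941 ≈ -0.59.
|E| < 1: demand is inelastic over this range.

-0.59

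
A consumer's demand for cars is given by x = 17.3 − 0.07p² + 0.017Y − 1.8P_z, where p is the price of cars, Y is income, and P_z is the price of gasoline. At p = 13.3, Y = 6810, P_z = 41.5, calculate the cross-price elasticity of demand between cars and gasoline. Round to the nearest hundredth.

-1.62

At the given point, x = 17.3 − 0.07(13.3)² + 0.017(6810) − 1.8(41.5) = 17.3 − 12.3823 + 115.77 − 74.7 = 45.9877.
∂x/∂P_z = −1.8, so E_xy = -1.8·(41.5/45.9877) ≈ -1.62.
E_xy < 0: the goods are complements.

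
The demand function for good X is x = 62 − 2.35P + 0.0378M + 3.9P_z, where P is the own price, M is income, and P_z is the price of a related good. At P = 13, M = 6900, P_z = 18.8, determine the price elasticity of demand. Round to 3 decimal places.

Substituting, x = 62 − 2.35(13) + 0.0378(6900) + 3.9(18.8) = 62 − 30.55 + 260.82 + 73.32 = 365.59.
∂x/∂P = −2.35, so E_p = (−2.35)·(13/365.59) ≈ -0.084.
|E_p| < 1: demand is inelastic.

-0.084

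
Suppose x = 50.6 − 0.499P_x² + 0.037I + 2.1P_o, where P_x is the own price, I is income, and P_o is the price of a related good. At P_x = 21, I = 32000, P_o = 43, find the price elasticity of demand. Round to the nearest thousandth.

x = 50.6 − 0.499(21)² + 0.037(32000) + 2.1(43) = 50.6 − 220.059 + 1184 + 90.3 = 1104.841.
∂x/∂P_x = −2·0.499·P_x = -20.958, so E_p = -20.958·(21/1104.841) ≈ -0.398.
|E_p| < 1: demand is inelastic.

-0.398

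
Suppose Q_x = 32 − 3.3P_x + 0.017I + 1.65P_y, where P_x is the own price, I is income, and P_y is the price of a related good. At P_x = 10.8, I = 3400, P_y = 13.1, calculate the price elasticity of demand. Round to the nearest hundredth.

Evaluating quantity at (P_x, I, P_y) gives Q_x = 32 − 3.3(10.8) + 0.017(3400) + 1.65(13.1) = 32 − 35.64 + 57.8 + 21.615 = 75.775.
∂Q_x/∂P_x = −3.3, so E_p = (−3.3)·(10.8/75.775) ≈ -0.47.
|E_p| < 1: demand is inelastic.

-0.47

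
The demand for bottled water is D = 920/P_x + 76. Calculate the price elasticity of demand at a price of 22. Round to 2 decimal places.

-0.35

At P_x = 22, D = 117.8182.
dD/dP_x = −920/P_x² = −1.9008.
Point elasticity E = (dD/dP_x)·(P_x/D) = -1.9008 × 22/117.8182 ≈ -0.35.
|E| < 1, so demand is inelastic at this price.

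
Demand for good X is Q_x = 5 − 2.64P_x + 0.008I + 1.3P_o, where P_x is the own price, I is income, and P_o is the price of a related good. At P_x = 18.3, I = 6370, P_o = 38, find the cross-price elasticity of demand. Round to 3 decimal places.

At the given point, Q_x = 5 − 2.64(18.3) + 0.008(6370) + 1.3(38) = 5 − 48.312 + 50.96 + 49.4 = 57.048.
∂Q_x/∂P_o = +1.3, so E_xy = 1.3·(38/57.048) ≈ 0.866.
E_xy > 0: the goods are substitutes.

0.866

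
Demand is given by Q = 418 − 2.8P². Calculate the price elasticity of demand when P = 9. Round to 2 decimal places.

At P = 9, Q = 191.2.
dQ/dP = −2·2.8·P = −50.4.
Point elasticity E = (dQ/dP)·(P/Q) = -50.4 × 9/191.2 ≈ -2.37.
|E| > 1, so demand is elastic at this price.

-2.37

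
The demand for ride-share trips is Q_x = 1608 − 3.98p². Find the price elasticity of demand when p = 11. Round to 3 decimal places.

At p = 11, Q_x = 1126.42.
dQ_x/dp = −2·3.98·p = −87.56.
Point elasticity E = (dQ_x/dp)·(p/Q_x) = -87.56 × 11/1126.42 ≈ -0.855.
|E| < 1, so demand is inelastic at this price.

-0.855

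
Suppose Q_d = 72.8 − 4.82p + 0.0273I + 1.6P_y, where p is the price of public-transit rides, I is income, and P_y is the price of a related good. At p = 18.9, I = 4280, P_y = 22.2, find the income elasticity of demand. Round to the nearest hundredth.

Q_d = 72.8 − 4.82(18.9) + 0.0273(4280) + 1.6(22.2) = 72.8 − 91.098 + 116.844 + 35.52 = 134.066.
∂Q_d/∂I = +0.0273, so E_I = 0.0273·(4280/134.066) ≈ 0.87.
E_I ∈ (0,1): normal good (necessity).

0.87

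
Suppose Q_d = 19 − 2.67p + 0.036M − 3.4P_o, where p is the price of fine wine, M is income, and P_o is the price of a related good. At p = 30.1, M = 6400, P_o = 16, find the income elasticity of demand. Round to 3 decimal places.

Substituting, Q_d = 19 − 2.67(30.1) + 0.036(6400) − 3.4(16) = 19 − 80.367 + 230.4 − 54.4 = 114.633.
∂Q_d/∂M = +0.036, so E_I = 0.036·(6400/114.633) ≈ 2.010.
E_I > 1: normal good (luxury).

2.010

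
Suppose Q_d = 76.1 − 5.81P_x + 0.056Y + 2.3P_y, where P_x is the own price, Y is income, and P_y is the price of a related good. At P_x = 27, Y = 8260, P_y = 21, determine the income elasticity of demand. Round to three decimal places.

Evaluating quantity at (P_x, Y, P_y) gives Q_d = 76.1 − 5.81(27) + 0.056(8260) + 2.3(21) = 76.1 − 156.87 + 462.56 + 48.3 = 430.09.
∂Q_d/∂Y = +0.056, so E_I = 0.056·(8260/430.09) ≈ 1.075.
E_I > 1: normal good (luxury).

1.075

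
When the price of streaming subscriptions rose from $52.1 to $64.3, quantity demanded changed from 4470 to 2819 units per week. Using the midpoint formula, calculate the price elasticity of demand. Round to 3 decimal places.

%ΔQ = (2819 − 4470)/[(4470 + 2819)/2] = -1651/3644.5 ≈ -0.4530.
%Δp = (64.3 − 52.1)/[(52.1 + 64.3)/2] = 12.2/58.2 ≈ 0.2096.
Arc elasticity E = %ΔQ/%Δp ≈ -0.4530/0.2096 ≈ -2.161.
|E| > 1: demand is elastic over this range.

-2.161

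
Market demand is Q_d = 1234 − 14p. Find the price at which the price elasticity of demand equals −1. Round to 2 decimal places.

44.07

For linear demand Q_d = a − bp, E = −bp/(a − bp). |E| = 1 ⇒ bp = a − bp ⇒ p = a/(2b).
p = 1234/(2·14) ≈ 44.07.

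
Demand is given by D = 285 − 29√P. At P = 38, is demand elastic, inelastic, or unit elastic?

At P = 38, D = 106.232.
dD/dP = −29/(2√P) = −29/(2·6.1644).
Point elasticity E = (dD/dP)·(P/D) = -2.3522 × 38/106.232 ≈ -0.841.
|E| ≈ 0.841 < 1, so demand is inelastic.

inelastic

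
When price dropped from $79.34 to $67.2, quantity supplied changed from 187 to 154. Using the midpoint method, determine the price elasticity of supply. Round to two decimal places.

%Δq = (154 − 187)/[(187 + 154)/2] = -33/170.5 ≈ -0.1935.
%ΔP = (67.2 − 79.34)/[(79.34 + 67.2)/2] = -12.14/73.27 ≈ -0.1657.
Arc elasticity E = %Δq/%ΔP ≈ -0.1935/-0.1657 ≈ 1.17.
|E| > 1: supply is elastic over this range.

1.17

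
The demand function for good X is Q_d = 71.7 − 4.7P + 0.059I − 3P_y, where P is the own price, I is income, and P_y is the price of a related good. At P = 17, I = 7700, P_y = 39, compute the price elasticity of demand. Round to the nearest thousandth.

Evaluating quantity at (P, I, P_y) gives Q_d = 71.7 − 4.7(17) + 0.059(7700) − 3(39) = 71.7 − 79.9 + 454.3 − 117 = 329.1.
∂Q_d/∂P = −4.7, so E_p = (−4.7)·(17/329.1) ≈ -0.243.
|E_p| < 1: demand is inelastic.

-0.243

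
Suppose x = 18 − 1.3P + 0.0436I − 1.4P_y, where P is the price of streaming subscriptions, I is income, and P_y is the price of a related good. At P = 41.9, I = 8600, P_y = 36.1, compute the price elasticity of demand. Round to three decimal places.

First evaluate x: 18 − 1.3(41.9) + 0.0436(8600) − 1.4(36.1) = 18 − 54.47 + 374.96 − 50.54 = 287.95.
∂x/∂P = −1.3, so E_p = (−1.3)·(41.9/287.95) ≈ -0.189.
|E_p| < 1: demand is inelastic.

-0.189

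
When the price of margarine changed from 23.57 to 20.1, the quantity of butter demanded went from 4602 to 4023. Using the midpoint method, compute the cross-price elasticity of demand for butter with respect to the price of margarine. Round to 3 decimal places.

%ΔQ_x = (4023 − 4602)/[(4602+4023)/2] = -579/4312.5 ≈ -0.1343.
%ΔP_y = (20.1 − 23.57)/[(23.57+20.1)/2] ≈ -0.1589.
E_xy = -0.1343/-0.1589 ≈ 0.845.
E_xy > 0, so butter and margarine are substitutes.

0.845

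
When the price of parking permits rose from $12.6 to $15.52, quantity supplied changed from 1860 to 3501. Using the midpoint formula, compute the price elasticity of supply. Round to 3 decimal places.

2.948

%ΔQ = (3501 − 1860)/[(1860 + 3501)/2] = 1641/2680.5 ≈ 0.6122.
%ΔP = (15.52 − 12.6)/[(12.6 + 15.52)/2] = 2.92/14.06 ≈ 0.2077.
Arc elasticity E = %ΔQ/%ΔP ≈ 0.6122/0.2077 ≈ 2.948.
|E| > 1: supply is elastic over this range.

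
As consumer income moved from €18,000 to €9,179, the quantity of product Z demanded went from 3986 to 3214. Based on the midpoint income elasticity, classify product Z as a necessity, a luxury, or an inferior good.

necessity

%ΔQ = (3214 − 3986)/[(3986+3214)/2] = -772/3600 ≈ -0.2144.
%ΔI = (9,179 − 18,000)/[(18,000+9,179)/2] = -8821/13589.5 ≈ -0.6491.
E_I = %ΔQ/%ΔI ≈ 0.330.
E_I ∈ (0,1): normal good (necessity).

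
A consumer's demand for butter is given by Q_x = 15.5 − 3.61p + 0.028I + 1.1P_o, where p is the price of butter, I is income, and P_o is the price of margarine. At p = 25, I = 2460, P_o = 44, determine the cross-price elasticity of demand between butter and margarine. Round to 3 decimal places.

At the given point, Q_x = 15.5 − 3.61(25) + 0.028(2460) + 1.1(44) = 15.5 − 90.25 + 68.88 + 48.4 = 42.53.
∂Q_x/∂P_o = +1.1, so E_xy = 1.1·(44/42.53) ≈ 1.138.
E_xy > 0: the goods are substitutes.

1.138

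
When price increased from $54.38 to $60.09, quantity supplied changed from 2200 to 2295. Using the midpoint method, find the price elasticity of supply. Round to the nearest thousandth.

0.424

%Δq = (2295 − 2200)/[(2200 + 2295)/2] = 95/2247.5 ≈ 0.0423.
%Δp = (60.09 − 54.38)/[(54.38 + 60.09)/2] = 5.71/57.235 ≈ 0.0998.
Arc elasticity E = %Δq/%Δp ≈ 0.0423/0.0998 ≈ 0.424.
|E| < 1: supply is inelastic over this range.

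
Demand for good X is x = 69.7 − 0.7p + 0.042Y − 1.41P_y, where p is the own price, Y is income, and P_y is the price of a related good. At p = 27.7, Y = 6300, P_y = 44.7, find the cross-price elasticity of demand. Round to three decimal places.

-0.250

First evaluate x: 69.7 − 0.7(27.7) + 0.042(6300) − 1.41(44.7) = 69.7 − 19.39 + 264.6 − 63.027 = 251.883.
∂x/∂P_y = −1.41, so E_xy = -1.41·(44.7/251.883) ≈ -0.250.
E_xy < 0: the goods are complements.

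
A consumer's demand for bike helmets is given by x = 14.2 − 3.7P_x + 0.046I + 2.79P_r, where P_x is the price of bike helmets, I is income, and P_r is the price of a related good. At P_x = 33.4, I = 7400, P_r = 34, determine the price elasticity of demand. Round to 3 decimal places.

At the given point, x = 14.2 − 3.7(33.4) + 0.046(7400) + 2.79(34) = 14.2 − 123.58 + 340.4 + 94.86 = 325.88.
∂x/∂P_x = −3.7, so E_p = (−3.7)·(33.4/325.88) ≈ -0.379.
|E_p| < 1: demand is inelastic.

-0.379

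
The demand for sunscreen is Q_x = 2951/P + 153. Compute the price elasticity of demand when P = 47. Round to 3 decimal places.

-0.291

At P = 47, Q_x = 215.7872.
dQ_x/dP = −2951/P² = −1.3359.
Point elasticity E = (dQ_x/dP)·(P/Q_x) = -1.3359 × 47/215.7872 ≈ -0.291.
|E| < 1, so demand is inelastic at this price.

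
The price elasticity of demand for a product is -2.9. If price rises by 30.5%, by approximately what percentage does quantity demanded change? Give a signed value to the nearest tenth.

%ΔQ ≈ E × %ΔP = (-2.9) × (30.5%) ≈ -88.5%.

-88.5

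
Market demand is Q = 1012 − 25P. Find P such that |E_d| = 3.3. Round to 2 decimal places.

31.07

Set −bP/(a − bP) = −3.3 ⇒ bP = 3.3(a − bP) ⇒ bP(1+3.3) = 3.3·a.
P = 3.3·1012/(25·4.3) ≈ 31.07.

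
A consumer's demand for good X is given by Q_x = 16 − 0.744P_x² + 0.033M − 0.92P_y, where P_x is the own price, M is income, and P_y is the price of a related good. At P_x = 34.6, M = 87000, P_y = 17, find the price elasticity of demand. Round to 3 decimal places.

Evaluating quantity at (P_x, M, P_y) gives Q_x = 16 − 0.744(34.6)² + 0.033(87000) − 0.92(17) = 16 − 890.687 + 2871 − 15.64 = 1980.673.
∂Q_x/∂P_x = −2·0.744·P_x = -51.4848, so E_p = -51.4848·(34.6/1980.673) ≈ -0.899.
|E_p| < 1: demand is inelastic.

-0.899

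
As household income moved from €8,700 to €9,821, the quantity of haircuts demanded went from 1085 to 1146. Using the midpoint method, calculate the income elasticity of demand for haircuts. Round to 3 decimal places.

0.452

%ΔQ = (1146 − 1085)/[(1085+1146)/2] = 61/1115.5 ≈ 0.0547.
%ΔI = (9,821 − 8,700)/[(8,700+9,821)/2] = 1121/9260.5 ≈ 0.1211.
E_I = %ΔQ/%ΔI ≈ 0.452.
E_I ∈ (0,1): normal good (necessity).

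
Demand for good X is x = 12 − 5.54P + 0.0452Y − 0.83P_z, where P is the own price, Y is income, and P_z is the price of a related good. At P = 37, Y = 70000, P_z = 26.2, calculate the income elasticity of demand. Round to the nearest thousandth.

1.073

First evaluate x: 12 − 5.54(37) + 0.0452(70000) − 0.83(26.2) = 12 − 204.98 + 3164 − 21.746 = 2949.274.
∂x/∂Y = +0.0452, so E_I = 0.0452·(70000/2949.274) ≈ 1.073.
E_I > 1: normal good (luxury).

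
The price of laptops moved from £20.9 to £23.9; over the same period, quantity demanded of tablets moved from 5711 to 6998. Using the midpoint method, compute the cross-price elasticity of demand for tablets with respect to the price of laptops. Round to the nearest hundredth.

%ΔQ_x = (6998 − 5711)/[(5711+6998)/2] = 1287/6354.5 ≈ 0.2025.
%ΔP_y = (23.9 − 20.9)/[(20.9+23.9)/2] ≈ 0.1339.
E_xy = 0.2025/0.1339 ≈ 1.51.
E_xy > 0, so tablets and laptops are substitutes.

1.51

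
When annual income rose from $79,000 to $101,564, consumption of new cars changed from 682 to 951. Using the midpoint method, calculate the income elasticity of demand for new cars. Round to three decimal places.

%ΔQ = (951 − 682)/[(682+951)/2] = 269/816.5 ≈ 0.3295.
%ΔY = (101,564 − 79,000)/[(79,000+101,564)/2] = 22564/90282 ≈ 0.2499.
E_I = %ΔQ/%ΔY ≈ 1.318.
E_I > 1: normal good (luxury).

1.318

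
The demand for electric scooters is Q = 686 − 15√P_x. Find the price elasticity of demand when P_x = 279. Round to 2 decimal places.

At P_x = 279, Q = 435.4506.
dQ/dP_x = −15/(2√P_x) = −15/(2·16.7033).
Point elasticity E = (dQ/dP_x)·(P_x/Q) = -0.449 × 279/435.4506 ≈ -0.29.
|E| < 1, so demand is inelastic at this price.

-0.29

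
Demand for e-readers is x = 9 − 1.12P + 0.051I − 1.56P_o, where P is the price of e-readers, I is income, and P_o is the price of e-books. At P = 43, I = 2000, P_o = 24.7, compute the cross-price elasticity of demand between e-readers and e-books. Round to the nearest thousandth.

Evaluating quantity at (P, I, P_o) gives x = 9 − 1.12(43) + 0.051(2000) − 1.56(24.7) = 9 − 48.16 + 102 − 38.532 = 24.308.
∂x/∂P_o = −1.56, so E_xy = -1.56·(24.7/24.308) ≈ -1.585.
E_xy < 0: the goods are complements.

-1.585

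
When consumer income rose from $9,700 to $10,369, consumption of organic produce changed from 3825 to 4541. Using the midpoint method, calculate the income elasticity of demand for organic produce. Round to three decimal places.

%ΔQ = (4541 − 3825)/[(3825+4541)/2] = 716/4183 ≈ 0.1712.
%ΔY = (10,369 − 9,700)/[(9,700+10,369)/2] = 669/10034.5 ≈ 0.0667.
E_I = %ΔQ/%ΔY ≈ 2.567.
E_I > 1: normal good (luxury).

2.567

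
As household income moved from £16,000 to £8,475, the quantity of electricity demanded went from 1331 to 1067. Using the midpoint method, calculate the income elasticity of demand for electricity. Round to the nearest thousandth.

0.358

%ΔQ = (1067 − 1331)/[(1331+1067)/2] = -264/1199 ≈ -0.2202.
%ΔY = (8,475 − 16,000)/[(16,000+8,475)/2] = -7525/12237.5 ≈ -0.6149.
E_I = %ΔQ/%ΔY ≈ 0.358.
E_I ∈ (0,1): normal good (necessity).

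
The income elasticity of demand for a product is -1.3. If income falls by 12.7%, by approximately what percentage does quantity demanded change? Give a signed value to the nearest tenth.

%ΔQ ≈ E × %ΔI = (-1.3) × (-12.7%) ≈ 16.5%.

16.5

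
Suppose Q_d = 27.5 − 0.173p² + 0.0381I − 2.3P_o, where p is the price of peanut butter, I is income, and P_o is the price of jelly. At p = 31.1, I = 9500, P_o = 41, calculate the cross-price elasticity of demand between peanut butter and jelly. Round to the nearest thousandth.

Evaluating quantity at (p, I, P_o) gives Q_d = 27.5 − 0.173(31.1)² + 0.0381(9500) − 2.3(41) = 27.5 − 167.3273 + 361.95 − 94.3 = 127.8227.
∂Q_d/∂P_o = −2.3, so E_xy = -2.3·(41/127.8227) ≈ -0.738.
E_xy < 0: the goods are complements.

-0.738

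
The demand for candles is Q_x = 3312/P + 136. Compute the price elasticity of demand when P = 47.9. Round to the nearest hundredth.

At P = 47.9, Q_x = 205.1441.
dQ_x/dP = −3312/P² = −1.4435.
Point elasticity E = (dQ_x/dP)·(P/Q_x) = -1.4435 × 47.9/205.1441 ≈ -0.34.
|E| < 1, so demand is inelastic at this price.

-0.34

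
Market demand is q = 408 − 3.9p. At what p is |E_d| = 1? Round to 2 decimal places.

52.31

For linear demand q = a − bp, E = −bp/(a − bp). |E| = 1 ⇒ bp = a − bp ⇒ p = a/(2b).
p = 408/(2·3.9) ≈ 52.31.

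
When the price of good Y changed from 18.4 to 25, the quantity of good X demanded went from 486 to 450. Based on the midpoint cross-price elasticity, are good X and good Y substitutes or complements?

complements

%ΔQ_x = (450 − 486)/[(486+450)/2] = -36/468 ≈ -0.0769.
%ΔP_y = (25 − 18.4)/[(18.4+25)/2] ≈ 0.3041.
E_xy = -0.0769/0.3041 ≈ -0.253.
E_xy < 0, so the goods are complements.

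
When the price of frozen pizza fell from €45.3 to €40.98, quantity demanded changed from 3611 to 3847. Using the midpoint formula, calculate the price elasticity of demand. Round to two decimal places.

%Δq = (3847 − 3611)/[(3611 + 3847)/2] = 236/3729 ≈ 0.0633.
%Δp = (40.98 − 45.3)/[(45.3 + 40.98)/2] = -4.32/43.14 ≈ -0.1001.
Arc elasticity E = %Δq/%Δp ≈ 0.0633/-0.1001 ≈ -0.63.
|E| < 1: demand is inelastic over this range.

-0.63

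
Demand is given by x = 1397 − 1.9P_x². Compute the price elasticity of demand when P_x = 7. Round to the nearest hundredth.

-0.14

At P_x = 7, x = 1303.9.
dx/dP_x = −2·1.9·P_x = −26.6.
Point elasticity E = (dx/dP_x)·(P_x/x) = -26.6 × 7/1303.9 ≈ -0.14.
|E| < 1, so demand is inelastic at this price.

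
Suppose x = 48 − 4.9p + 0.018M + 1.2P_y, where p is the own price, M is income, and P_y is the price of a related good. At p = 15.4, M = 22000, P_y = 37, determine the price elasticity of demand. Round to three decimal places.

-0.183

x = 48 − 4.9(15.4) + 0.018(22000) + 1.2(37) = 48 − 75.46 + 396 + 44.4 = 412.94.
∂x/∂p = −4.9, so E_p = (−4.9)·(15.4/412.94) ≈ -0.183.
|E_p| < 1: demand is inelastic.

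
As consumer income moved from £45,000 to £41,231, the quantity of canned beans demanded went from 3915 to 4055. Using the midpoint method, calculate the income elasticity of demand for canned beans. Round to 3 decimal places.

%ΔQ = (4055 − 3915)/[(3915+4055)/2] = 140/3985 ≈ 0.0351.
%ΔY = (41,231 − 45,000)/[(45,000+41,231)/2] = -3769/43115.5 ≈ -0.0874.
E_I = %ΔQ/%ΔY ≈ -0.402.
E_I < 0: inferior good.

-0.402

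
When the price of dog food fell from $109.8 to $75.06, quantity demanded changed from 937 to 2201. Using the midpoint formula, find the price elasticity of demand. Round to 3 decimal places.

%Δq = (2201 − 937)/[(937 + 2201)/2] = 1264/1569 ≈ 0.8056.
%Δp = (75.06 − 109.8)/[(109.8 + 75.06)/2] = -34.74/92.43 ≈ -0.3759.
Arc elasticity E = %Δq/%Δp ≈ 0.8056/-0.3759 ≈ -2.143.
|E| > 1: demand is elastic over this range.

-2.143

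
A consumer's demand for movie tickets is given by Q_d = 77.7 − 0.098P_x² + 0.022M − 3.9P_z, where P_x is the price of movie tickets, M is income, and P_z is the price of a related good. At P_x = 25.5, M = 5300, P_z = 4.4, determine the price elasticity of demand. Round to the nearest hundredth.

-1.12

At the given point, Q_d = 77.7 − 0.098(25.5)² + 0.022(5300) − 3.9(4.4) = 77.7 − 63.7245 + 116.6 − 17.16 = 113.4155.
∂Q_d/∂P_x = −2·0.098·P_x = -4.998, so E_p = -4.998·(25.5/113.4155) ≈ -1.12.
|E_p| > 1: demand is elastic.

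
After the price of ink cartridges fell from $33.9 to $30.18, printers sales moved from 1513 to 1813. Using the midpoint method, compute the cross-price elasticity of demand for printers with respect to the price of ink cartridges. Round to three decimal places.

-1.554

%ΔQ_x = (1813 − 1513)/[(1513+1813)/2] = 300/1663 ≈ 0.1804.
%ΔP_y = (30.18 − 33.9)/[(33.9+30.18)/2] ≈ -0.1161.
E_xy = 0.1804/-0.1161 ≈ -1.554.
E_xy < 0, so printers and ink cartridges are complements.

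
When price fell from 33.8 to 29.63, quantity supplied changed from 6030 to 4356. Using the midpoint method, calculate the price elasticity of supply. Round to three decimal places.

2.452

%ΔQ = (4356 − 6030)/[(6030 + 4356)/2] = -1674/5193 ≈ -0.3224.
%ΔP = (29.63 − 33.8)/[(33.8 + 29.63)/2] = -4.17/31.715 ≈ -0.1315.
Arc elasticity E = %ΔQ/%ΔP ≈ -0.3224/-0.1315 ≈ 2.452.
|E| > 1: supply is elastic over this range.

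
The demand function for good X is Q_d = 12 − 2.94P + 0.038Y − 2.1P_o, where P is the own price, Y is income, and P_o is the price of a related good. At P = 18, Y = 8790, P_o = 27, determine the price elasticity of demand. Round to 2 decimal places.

Substituting, Q_d = 12 − 2.94(18) + 0.038(8790) − 2.1(27) = 12 − 52.92 + 334.02 − 56.7 = 236.4.
∂Q_d/∂P = −2.94, so E_p = (−2.94)·(18/236.4) ≈ -0.22.
|E_p| < 1: demand is inelastic.

-0.22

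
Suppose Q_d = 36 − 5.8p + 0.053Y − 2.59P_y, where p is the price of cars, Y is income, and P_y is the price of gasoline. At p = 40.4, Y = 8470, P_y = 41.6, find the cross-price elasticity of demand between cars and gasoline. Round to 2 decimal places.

First evaluate Q_d: 36 − 5.8(40.4) + 0.053(8470) − 2.59(41.6) = 36 − 234.32 + 448.91 − 107.744 = 142.846.
∂Q_d/∂P_y = −2.59, so E_xy = -2.59·(41.6/142.846) ≈ -0.75.
E_xy < 0: the goods are complements.

-0.75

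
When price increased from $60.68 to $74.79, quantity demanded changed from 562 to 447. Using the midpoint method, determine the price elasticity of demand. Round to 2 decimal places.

-1.09

%ΔQ = (447 − 562)/[(562 + 447)/2] = -115/504.5 ≈ -0.2279.
%ΔP = (74.79 − 60.68)/[(60.68 + 74.79)/2] = 14.11/67.735 ≈ 0.2083.
Arc elasticity E = %ΔQ/%ΔP ≈ -0.2279/0.2083 ≈ -1.09.
|E| > 1: demand is elastic over this range.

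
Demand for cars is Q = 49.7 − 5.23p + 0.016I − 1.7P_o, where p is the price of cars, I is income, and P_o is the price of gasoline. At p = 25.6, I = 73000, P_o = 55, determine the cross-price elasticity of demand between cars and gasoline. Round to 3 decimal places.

Substituting, Q = 49.7 − 5.23(25.6) + 0.016(73000) − 1.7(55) = 49.7 − 133.888 + 1168 − 93.5 = 990.312.
∂Q/∂P_o = −1.7, so E_xy = -1.7·(55/990.312) ≈ -0.094.
E_xy < 0: the goods are complements.

-0.094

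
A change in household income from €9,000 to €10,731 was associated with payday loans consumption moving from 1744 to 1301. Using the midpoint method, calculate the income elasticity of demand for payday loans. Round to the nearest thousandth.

%ΔQ = (1301 − 1744)/[(1744+1301)/2] = -443/1522.5 ≈ -0.2910.
%ΔM = (10,731 − 9,000)/[(9,000+10,731)/2] = 1731/9865.5 ≈ 0.1755.
E_I = %ΔQ/%ΔM ≈ -1.658.
E_I < 0: inferior good.

-1.658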